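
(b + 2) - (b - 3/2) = 7/2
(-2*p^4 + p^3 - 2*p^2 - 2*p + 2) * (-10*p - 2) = 20*p^5 - 6*p^4 + 18*p^3 + 24*p^2 - 16*p - 4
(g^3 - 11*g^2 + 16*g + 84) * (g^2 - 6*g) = g^5 - 17*g^4 + 82*g^3 - 12*g^2 - 504*g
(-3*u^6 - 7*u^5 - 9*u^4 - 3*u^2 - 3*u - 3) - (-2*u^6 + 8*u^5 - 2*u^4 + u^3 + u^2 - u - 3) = -u^6 - 15*u^5 - 7*u^4 - u^3 - 4*u^2 - 2*u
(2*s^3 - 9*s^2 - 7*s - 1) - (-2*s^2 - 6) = 2*s^3 - 7*s^2 - 7*s + 5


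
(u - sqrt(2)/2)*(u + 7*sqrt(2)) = u^2 + 13*sqrt(2)*u/2 - 7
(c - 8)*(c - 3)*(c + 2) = c^3 - 9*c^2 + 2*c + 48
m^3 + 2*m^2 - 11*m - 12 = (m - 3)*(m + 1)*(m + 4)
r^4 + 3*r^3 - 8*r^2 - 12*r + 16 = (r - 2)*(r - 1)*(r + 2)*(r + 4)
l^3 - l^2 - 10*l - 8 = (l - 4)*(l + 1)*(l + 2)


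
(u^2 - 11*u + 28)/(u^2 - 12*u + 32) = (u - 7)/(u - 8)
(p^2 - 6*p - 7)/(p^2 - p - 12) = (-p^2 + 6*p + 7)/(-p^2 + p + 12)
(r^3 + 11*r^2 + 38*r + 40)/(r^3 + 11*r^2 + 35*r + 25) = (r^2 + 6*r + 8)/(r^2 + 6*r + 5)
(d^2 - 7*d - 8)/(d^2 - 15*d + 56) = (d + 1)/(d - 7)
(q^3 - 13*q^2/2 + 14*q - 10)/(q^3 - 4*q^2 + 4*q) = (q - 5/2)/q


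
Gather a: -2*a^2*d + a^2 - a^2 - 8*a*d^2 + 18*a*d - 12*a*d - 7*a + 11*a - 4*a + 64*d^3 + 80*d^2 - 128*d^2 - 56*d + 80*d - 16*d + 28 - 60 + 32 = -2*a^2*d + a*(-8*d^2 + 6*d) + 64*d^3 - 48*d^2 + 8*d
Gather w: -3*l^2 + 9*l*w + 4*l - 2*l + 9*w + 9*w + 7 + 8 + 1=-3*l^2 + 2*l + w*(9*l + 18) + 16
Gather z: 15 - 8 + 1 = 8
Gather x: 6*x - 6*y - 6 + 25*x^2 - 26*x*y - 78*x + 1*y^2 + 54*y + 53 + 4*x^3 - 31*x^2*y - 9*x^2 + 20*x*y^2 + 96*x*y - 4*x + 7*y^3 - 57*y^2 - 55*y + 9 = 4*x^3 + x^2*(16 - 31*y) + x*(20*y^2 + 70*y - 76) + 7*y^3 - 56*y^2 - 7*y + 56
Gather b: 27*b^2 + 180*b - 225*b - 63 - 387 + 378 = 27*b^2 - 45*b - 72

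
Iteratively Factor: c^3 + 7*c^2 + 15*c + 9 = (c + 3)*(c^2 + 4*c + 3) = (c + 3)^2*(c + 1)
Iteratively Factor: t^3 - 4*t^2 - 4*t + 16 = (t - 4)*(t^2 - 4) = (t - 4)*(t + 2)*(t - 2)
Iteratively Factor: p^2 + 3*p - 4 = (p - 1)*(p + 4)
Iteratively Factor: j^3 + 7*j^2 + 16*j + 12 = (j + 3)*(j^2 + 4*j + 4) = (j + 2)*(j + 3)*(j + 2)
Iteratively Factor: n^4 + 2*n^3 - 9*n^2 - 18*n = (n - 3)*(n^3 + 5*n^2 + 6*n) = (n - 3)*(n + 2)*(n^2 + 3*n) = (n - 3)*(n + 2)*(n + 3)*(n)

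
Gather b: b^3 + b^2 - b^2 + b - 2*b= b^3 - b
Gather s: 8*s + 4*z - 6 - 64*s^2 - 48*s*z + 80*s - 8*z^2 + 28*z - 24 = -64*s^2 + s*(88 - 48*z) - 8*z^2 + 32*z - 30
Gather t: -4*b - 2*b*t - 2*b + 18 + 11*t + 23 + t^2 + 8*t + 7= -6*b + t^2 + t*(19 - 2*b) + 48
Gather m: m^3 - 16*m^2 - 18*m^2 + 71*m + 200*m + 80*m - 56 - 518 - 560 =m^3 - 34*m^2 + 351*m - 1134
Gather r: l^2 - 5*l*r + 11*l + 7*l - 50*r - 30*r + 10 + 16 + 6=l^2 + 18*l + r*(-5*l - 80) + 32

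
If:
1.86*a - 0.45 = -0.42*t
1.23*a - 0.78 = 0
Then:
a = 0.63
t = -1.74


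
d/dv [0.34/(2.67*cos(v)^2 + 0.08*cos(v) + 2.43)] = (1.8156*cos(v) + 0.0272)*sin(v)/(2.67*cos(v)^2 + 0.08*cos(v) + 2.43)^2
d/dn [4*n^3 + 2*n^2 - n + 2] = 12*n^2 + 4*n - 1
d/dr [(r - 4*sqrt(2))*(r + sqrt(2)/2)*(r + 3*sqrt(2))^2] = 4*r^3 + 15*sqrt(2)*r^2/2 - 56*r - 87*sqrt(2)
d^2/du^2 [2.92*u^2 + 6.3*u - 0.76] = 5.84000000000000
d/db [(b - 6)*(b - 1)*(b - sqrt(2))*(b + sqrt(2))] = 4*b^3 - 21*b^2 + 8*b + 14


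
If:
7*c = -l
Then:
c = -l/7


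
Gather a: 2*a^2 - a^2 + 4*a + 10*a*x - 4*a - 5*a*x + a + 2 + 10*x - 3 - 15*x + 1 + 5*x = a^2 + a*(5*x + 1)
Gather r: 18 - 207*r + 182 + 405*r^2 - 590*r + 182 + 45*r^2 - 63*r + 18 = 450*r^2 - 860*r + 400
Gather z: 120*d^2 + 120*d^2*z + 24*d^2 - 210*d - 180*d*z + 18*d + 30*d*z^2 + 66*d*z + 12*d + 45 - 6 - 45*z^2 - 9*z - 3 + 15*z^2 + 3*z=144*d^2 - 180*d + z^2*(30*d - 30) + z*(120*d^2 - 114*d - 6) + 36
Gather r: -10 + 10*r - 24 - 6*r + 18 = 4*r - 16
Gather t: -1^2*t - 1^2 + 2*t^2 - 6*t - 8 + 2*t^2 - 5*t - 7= 4*t^2 - 12*t - 16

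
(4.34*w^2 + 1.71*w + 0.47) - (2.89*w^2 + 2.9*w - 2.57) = 1.45*w^2 - 1.19*w + 3.04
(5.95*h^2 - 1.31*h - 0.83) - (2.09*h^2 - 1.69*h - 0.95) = 3.86*h^2 + 0.38*h + 0.12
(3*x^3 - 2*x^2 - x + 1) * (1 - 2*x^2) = -6*x^5 + 4*x^4 + 5*x^3 - 4*x^2 - x + 1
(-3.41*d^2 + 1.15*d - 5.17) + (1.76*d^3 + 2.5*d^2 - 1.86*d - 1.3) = 1.76*d^3 - 0.91*d^2 - 0.71*d - 6.47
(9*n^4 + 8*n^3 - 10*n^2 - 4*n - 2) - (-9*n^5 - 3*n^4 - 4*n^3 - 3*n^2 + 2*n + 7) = 9*n^5 + 12*n^4 + 12*n^3 - 7*n^2 - 6*n - 9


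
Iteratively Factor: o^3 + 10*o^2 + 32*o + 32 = (o + 4)*(o^2 + 6*o + 8) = (o + 2)*(o + 4)*(o + 4)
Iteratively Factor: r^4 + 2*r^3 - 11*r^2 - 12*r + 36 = (r + 3)*(r^3 - r^2 - 8*r + 12) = (r + 3)^2*(r^2 - 4*r + 4) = (r - 2)*(r + 3)^2*(r - 2)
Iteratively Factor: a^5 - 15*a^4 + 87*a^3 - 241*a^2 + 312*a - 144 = (a - 4)*(a^4 - 11*a^3 + 43*a^2 - 69*a + 36) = (a - 4)^2*(a^3 - 7*a^2 + 15*a - 9) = (a - 4)^2*(a - 3)*(a^2 - 4*a + 3) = (a - 4)^2*(a - 3)*(a - 1)*(a - 3)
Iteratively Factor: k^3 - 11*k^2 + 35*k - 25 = (k - 5)*(k^2 - 6*k + 5) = (k - 5)^2*(k - 1)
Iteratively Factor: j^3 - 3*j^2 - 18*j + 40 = (j + 4)*(j^2 - 7*j + 10) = (j - 2)*(j + 4)*(j - 5)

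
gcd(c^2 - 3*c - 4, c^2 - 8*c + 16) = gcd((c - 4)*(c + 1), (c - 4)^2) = c - 4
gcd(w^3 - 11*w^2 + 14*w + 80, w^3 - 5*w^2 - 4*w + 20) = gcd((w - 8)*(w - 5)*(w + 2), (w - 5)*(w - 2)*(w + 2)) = w^2 - 3*w - 10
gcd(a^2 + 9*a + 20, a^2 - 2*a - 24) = a + 4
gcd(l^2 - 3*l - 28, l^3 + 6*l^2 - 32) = l + 4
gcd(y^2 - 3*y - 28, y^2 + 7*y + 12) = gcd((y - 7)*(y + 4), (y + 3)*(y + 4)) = y + 4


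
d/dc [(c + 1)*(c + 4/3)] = 2*c + 7/3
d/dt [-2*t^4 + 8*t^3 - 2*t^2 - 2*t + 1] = -8*t^3 + 24*t^2 - 4*t - 2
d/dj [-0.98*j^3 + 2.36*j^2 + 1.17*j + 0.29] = -2.94*j^2 + 4.72*j + 1.17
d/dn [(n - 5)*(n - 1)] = 2*n - 6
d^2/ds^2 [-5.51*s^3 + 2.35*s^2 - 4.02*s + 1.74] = 4.7 - 33.06*s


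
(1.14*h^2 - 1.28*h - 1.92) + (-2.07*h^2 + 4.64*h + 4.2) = -0.93*h^2 + 3.36*h + 2.28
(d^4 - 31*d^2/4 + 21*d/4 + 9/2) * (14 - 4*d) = -4*d^5 + 14*d^4 + 31*d^3 - 259*d^2/2 + 111*d/2 + 63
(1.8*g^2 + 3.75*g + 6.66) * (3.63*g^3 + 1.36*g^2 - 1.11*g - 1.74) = 6.534*g^5 + 16.0605*g^4 + 27.2778*g^3 + 1.7631*g^2 - 13.9176*g - 11.5884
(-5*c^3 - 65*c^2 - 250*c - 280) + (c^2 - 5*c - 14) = -5*c^3 - 64*c^2 - 255*c - 294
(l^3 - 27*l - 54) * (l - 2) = l^4 - 2*l^3 - 27*l^2 + 108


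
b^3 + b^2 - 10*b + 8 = (b - 2)*(b - 1)*(b + 4)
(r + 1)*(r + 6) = r^2 + 7*r + 6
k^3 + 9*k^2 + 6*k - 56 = (k - 2)*(k + 4)*(k + 7)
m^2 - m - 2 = (m - 2)*(m + 1)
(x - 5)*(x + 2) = x^2 - 3*x - 10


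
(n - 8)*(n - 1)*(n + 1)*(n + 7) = n^4 - n^3 - 57*n^2 + n + 56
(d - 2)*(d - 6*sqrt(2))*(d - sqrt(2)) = d^3 - 7*sqrt(2)*d^2 - 2*d^2 + 12*d + 14*sqrt(2)*d - 24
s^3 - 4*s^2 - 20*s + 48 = (s - 6)*(s - 2)*(s + 4)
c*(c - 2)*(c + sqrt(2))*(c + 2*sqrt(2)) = c^4 - 2*c^3 + 3*sqrt(2)*c^3 - 6*sqrt(2)*c^2 + 4*c^2 - 8*c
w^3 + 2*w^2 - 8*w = w*(w - 2)*(w + 4)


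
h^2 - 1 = (h - 1)*(h + 1)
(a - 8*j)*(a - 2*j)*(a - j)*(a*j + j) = a^4*j - 11*a^3*j^2 + a^3*j + 26*a^2*j^3 - 11*a^2*j^2 - 16*a*j^4 + 26*a*j^3 - 16*j^4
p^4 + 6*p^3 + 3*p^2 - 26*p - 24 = (p - 2)*(p + 1)*(p + 3)*(p + 4)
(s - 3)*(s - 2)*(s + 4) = s^3 - s^2 - 14*s + 24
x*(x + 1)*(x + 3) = x^3 + 4*x^2 + 3*x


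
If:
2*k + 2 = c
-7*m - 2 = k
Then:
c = -14*m - 2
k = -7*m - 2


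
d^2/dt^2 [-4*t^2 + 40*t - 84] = -8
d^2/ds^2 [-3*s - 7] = 0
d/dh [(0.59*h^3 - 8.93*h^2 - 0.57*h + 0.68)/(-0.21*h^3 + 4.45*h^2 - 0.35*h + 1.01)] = (0.750200000000001*h^4 - 0.652400000000014*h^3 + 7.8781*h^2 - 24.0906*h - 0.3377)/(0.0441*h^6 - 1.869*h^5 + 19.9495*h^4 - 3.5392*h^3 + 9.1115*h^2 - 0.707*h + 1.0201)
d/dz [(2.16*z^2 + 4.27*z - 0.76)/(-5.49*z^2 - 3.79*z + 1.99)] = (15.2559*z^2 + 0.251999999999999*z + 5.6169)/(30.1401*z^4 + 41.6142*z^3 - 7.4861*z^2 - 15.0842*z + 3.9601)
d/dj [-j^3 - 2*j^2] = j*(-3*j - 4)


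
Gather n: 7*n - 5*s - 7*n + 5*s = 0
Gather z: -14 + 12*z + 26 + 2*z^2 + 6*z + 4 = 2*z^2 + 18*z + 16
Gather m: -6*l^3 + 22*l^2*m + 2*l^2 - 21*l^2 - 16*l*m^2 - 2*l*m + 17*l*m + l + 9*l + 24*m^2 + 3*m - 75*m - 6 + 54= -6*l^3 - 19*l^2 + 10*l + m^2*(24 - 16*l) + m*(22*l^2 + 15*l - 72) + 48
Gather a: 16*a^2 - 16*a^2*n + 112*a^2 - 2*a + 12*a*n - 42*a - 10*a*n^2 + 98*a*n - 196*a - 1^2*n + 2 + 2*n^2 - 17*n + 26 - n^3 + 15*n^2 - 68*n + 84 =a^2*(128 - 16*n) + a*(-10*n^2 + 110*n - 240) - n^3 + 17*n^2 - 86*n + 112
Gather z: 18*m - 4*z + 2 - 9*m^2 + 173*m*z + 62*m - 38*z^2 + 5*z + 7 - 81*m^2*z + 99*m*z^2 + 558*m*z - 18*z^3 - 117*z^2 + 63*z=-9*m^2 + 80*m - 18*z^3 + z^2*(99*m - 155) + z*(-81*m^2 + 731*m + 64) + 9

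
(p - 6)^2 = p^2 - 12*p + 36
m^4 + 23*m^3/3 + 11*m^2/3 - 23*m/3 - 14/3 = (m - 1)*(m + 2/3)*(m + 1)*(m + 7)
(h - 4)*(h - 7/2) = h^2 - 15*h/2 + 14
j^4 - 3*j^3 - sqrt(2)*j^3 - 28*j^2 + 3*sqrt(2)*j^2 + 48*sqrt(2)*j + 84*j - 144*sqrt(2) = (j - 3)*(j - 3*sqrt(2))*(j - 2*sqrt(2))*(j + 4*sqrt(2))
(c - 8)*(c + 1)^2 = c^3 - 6*c^2 - 15*c - 8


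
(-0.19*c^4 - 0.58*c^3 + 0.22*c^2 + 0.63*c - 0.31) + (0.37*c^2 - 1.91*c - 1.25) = -0.19*c^4 - 0.58*c^3 + 0.59*c^2 - 1.28*c - 1.56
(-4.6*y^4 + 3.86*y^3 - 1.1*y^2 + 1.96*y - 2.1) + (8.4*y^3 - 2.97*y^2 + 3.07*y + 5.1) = -4.6*y^4 + 12.26*y^3 - 4.07*y^2 + 5.03*y + 3.0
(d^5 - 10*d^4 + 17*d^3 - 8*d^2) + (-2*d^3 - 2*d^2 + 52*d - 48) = d^5 - 10*d^4 + 15*d^3 - 10*d^2 + 52*d - 48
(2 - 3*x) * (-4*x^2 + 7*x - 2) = 12*x^3 - 29*x^2 + 20*x - 4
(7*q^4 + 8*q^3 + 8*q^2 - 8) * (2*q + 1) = 14*q^5 + 23*q^4 + 24*q^3 + 8*q^2 - 16*q - 8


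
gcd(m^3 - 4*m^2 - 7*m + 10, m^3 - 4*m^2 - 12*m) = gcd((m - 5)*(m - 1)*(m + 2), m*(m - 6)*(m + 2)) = m + 2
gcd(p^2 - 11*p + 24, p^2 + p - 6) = 1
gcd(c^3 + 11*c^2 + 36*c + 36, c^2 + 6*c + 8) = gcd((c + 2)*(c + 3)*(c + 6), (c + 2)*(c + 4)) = c + 2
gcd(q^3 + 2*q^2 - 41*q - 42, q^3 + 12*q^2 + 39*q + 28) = q^2 + 8*q + 7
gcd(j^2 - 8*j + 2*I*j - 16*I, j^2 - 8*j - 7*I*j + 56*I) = j - 8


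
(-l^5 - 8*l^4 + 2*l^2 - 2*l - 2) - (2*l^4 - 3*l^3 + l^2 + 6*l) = -l^5 - 10*l^4 + 3*l^3 + l^2 - 8*l - 2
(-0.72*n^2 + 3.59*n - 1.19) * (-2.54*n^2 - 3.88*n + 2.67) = 1.8288*n^4 - 6.325*n^3 - 12.829*n^2 + 14.2025*n - 3.1773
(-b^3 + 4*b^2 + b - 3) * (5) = -5*b^3 + 20*b^2 + 5*b - 15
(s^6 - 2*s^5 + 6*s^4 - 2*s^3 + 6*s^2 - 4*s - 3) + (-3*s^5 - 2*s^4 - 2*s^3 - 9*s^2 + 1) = s^6 - 5*s^5 + 4*s^4 - 4*s^3 - 3*s^2 - 4*s - 2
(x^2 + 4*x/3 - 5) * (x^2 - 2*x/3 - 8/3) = x^4 + 2*x^3/3 - 77*x^2/9 - 2*x/9 + 40/3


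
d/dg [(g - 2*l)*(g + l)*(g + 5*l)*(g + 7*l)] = 4*g^3 + 33*g^2*l + 42*g*l^2 - 59*l^3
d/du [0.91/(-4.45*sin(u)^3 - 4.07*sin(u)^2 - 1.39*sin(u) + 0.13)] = (12.1485*sin(u)^2 + 7.4074*sin(u) + 1.2649)*cos(u)/(4.45*sin(u)^3 + 4.07*sin(u)^2 + 1.39*sin(u) - 0.13)^2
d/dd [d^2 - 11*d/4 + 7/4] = 2*d - 11/4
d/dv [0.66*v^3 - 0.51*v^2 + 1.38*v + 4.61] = 1.98*v^2 - 1.02*v + 1.38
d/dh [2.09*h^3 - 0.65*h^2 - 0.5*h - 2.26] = 6.27*h^2 - 1.3*h - 0.5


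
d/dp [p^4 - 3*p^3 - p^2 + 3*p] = 4*p^3 - 9*p^2 - 2*p + 3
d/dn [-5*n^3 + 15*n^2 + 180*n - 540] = -15*n^2 + 30*n + 180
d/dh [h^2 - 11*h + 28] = 2*h - 11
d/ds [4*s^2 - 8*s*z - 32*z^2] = 8*s - 8*z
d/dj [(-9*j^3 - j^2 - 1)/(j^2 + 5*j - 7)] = (-9*j^4 - 90*j^3 + 184*j^2 + 16*j + 5)/(j^4 + 10*j^3 + 11*j^2 - 70*j + 49)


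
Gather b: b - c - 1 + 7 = b - c + 6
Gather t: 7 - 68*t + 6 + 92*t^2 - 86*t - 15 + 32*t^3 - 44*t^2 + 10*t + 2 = 32*t^3 + 48*t^2 - 144*t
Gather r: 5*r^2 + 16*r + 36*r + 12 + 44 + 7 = 5*r^2 + 52*r + 63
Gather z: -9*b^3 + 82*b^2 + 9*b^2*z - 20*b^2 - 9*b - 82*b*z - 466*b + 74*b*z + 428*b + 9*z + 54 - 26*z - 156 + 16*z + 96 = -9*b^3 + 62*b^2 - 47*b + z*(9*b^2 - 8*b - 1) - 6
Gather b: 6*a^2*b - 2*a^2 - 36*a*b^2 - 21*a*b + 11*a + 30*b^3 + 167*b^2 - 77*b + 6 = -2*a^2 + 11*a + 30*b^3 + b^2*(167 - 36*a) + b*(6*a^2 - 21*a - 77) + 6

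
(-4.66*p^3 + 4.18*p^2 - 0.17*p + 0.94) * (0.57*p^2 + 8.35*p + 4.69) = -2.6562*p^5 - 36.5284*p^4 + 12.9507*p^3 + 18.7205*p^2 + 7.0517*p + 4.4086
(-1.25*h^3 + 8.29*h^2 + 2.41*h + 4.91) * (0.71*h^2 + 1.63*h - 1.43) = -0.8875*h^5 + 3.8484*h^4 + 17.0113*h^3 - 4.4403*h^2 + 4.557*h - 7.0213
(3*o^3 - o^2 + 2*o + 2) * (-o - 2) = -3*o^4 - 5*o^3 - 6*o - 4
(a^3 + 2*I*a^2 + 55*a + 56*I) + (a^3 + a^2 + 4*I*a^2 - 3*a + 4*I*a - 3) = 2*a^3 + a^2 + 6*I*a^2 + 52*a + 4*I*a - 3 + 56*I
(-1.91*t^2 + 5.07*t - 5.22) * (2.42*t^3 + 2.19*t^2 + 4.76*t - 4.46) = -4.6222*t^5 + 8.0865*t^4 - 10.6207*t^3 + 21.22*t^2 - 47.4594*t + 23.2812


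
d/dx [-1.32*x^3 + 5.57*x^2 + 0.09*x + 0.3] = -3.96*x^2 + 11.14*x + 0.09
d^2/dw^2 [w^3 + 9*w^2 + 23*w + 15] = 6*w + 18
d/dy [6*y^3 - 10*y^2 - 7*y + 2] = 18*y^2 - 20*y - 7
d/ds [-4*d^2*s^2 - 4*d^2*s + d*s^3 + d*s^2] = d*(-8*d*s - 4*d + 3*s^2 + 2*s)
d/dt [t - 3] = 1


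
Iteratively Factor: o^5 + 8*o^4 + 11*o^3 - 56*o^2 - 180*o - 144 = (o + 3)*(o^4 + 5*o^3 - 4*o^2 - 44*o - 48) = (o + 2)*(o + 3)*(o^3 + 3*o^2 - 10*o - 24) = (o + 2)*(o + 3)*(o + 4)*(o^2 - o - 6) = (o - 3)*(o + 2)*(o + 3)*(o + 4)*(o + 2)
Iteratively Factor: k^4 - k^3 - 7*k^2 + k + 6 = (k - 3)*(k^3 + 2*k^2 - k - 2) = (k - 3)*(k - 1)*(k^2 + 3*k + 2) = (k - 3)*(k - 1)*(k + 1)*(k + 2)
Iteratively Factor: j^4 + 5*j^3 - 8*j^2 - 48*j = (j + 4)*(j^3 + j^2 - 12*j) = j*(j + 4)*(j^2 + j - 12) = j*(j + 4)^2*(j - 3)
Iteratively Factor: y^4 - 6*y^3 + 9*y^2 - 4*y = (y - 1)*(y^3 - 5*y^2 + 4*y) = y*(y - 1)*(y^2 - 5*y + 4) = y*(y - 1)^2*(y - 4)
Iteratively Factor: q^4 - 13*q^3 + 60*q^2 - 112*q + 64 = (q - 1)*(q^3 - 12*q^2 + 48*q - 64) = (q - 4)*(q - 1)*(q^2 - 8*q + 16) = (q - 4)^2*(q - 1)*(q - 4)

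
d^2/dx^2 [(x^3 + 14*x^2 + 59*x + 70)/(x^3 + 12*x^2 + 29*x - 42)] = 4*(x^3 + 24*x^2 + 138*x + 278)/(x^6 + 15*x^5 + 57*x^4 - 55*x^3 - 342*x^2 + 540*x - 216)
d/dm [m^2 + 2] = 2*m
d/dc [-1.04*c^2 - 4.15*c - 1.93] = -2.08*c - 4.15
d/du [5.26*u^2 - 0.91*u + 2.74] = 10.52*u - 0.91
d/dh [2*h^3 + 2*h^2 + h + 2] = 6*h^2 + 4*h + 1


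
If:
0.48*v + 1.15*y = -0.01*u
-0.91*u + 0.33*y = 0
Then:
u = 0.362637362637363*y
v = -2.40338827838828*y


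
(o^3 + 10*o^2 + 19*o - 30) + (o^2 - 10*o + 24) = o^3 + 11*o^2 + 9*o - 6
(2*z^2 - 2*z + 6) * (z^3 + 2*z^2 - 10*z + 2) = 2*z^5 + 2*z^4 - 18*z^3 + 36*z^2 - 64*z + 12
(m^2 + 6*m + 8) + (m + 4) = m^2 + 7*m + 12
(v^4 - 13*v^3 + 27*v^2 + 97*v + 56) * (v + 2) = v^5 - 11*v^4 + v^3 + 151*v^2 + 250*v + 112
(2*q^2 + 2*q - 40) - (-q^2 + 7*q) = 3*q^2 - 5*q - 40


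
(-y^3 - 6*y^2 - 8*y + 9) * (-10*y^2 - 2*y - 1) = 10*y^5 + 62*y^4 + 93*y^3 - 68*y^2 - 10*y - 9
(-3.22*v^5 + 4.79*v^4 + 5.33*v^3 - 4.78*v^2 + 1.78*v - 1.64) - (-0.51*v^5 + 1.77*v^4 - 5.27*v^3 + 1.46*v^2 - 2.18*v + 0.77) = -2.71*v^5 + 3.02*v^4 + 10.6*v^3 - 6.24*v^2 + 3.96*v - 2.41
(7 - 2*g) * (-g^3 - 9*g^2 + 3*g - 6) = 2*g^4 + 11*g^3 - 69*g^2 + 33*g - 42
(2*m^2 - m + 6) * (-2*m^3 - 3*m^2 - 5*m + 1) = -4*m^5 - 4*m^4 - 19*m^3 - 11*m^2 - 31*m + 6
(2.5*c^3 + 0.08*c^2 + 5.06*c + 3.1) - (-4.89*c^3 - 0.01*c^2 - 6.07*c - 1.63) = 7.39*c^3 + 0.09*c^2 + 11.13*c + 4.73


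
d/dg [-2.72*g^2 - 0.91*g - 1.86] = -5.44*g - 0.91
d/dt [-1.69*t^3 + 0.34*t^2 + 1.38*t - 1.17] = -5.07*t^2 + 0.68*t + 1.38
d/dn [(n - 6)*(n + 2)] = 2*n - 4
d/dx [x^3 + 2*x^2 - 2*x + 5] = 3*x^2 + 4*x - 2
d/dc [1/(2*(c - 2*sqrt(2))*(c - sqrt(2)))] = (-c + 3*sqrt(2)/2)/(c^4 - 6*sqrt(2)*c^3 + 26*c^2 - 24*sqrt(2)*c + 16)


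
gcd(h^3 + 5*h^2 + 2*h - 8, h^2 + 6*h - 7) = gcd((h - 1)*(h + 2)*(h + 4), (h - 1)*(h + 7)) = h - 1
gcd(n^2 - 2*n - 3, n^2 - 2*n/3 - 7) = n - 3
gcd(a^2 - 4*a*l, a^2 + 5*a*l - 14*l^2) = 1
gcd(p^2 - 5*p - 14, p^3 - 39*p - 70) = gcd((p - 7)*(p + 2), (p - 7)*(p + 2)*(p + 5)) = p^2 - 5*p - 14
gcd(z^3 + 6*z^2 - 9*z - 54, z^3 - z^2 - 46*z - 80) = 1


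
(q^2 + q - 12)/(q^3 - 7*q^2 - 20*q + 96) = 1/(q - 8)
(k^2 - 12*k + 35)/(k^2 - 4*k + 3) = (k^2 - 12*k + 35)/(k^2 - 4*k + 3)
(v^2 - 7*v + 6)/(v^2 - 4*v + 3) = (v - 6)/(v - 3)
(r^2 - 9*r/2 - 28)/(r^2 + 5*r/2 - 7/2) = (r - 8)/(r - 1)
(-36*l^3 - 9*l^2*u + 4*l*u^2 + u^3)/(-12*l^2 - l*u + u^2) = (-12*l^2 + l*u + u^2)/(-4*l + u)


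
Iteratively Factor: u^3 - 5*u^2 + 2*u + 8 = (u - 2)*(u^2 - 3*u - 4) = (u - 2)*(u + 1)*(u - 4)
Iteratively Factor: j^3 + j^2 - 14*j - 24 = (j + 2)*(j^2 - j - 12) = (j - 4)*(j + 2)*(j + 3)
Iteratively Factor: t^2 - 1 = (t - 1)*(t + 1)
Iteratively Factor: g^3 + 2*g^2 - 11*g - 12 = (g + 4)*(g^2 - 2*g - 3) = (g - 3)*(g + 4)*(g + 1)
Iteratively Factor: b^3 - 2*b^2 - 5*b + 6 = (b - 3)*(b^2 + b - 2) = (b - 3)*(b - 1)*(b + 2)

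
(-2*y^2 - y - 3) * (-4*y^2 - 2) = 8*y^4 + 4*y^3 + 16*y^2 + 2*y + 6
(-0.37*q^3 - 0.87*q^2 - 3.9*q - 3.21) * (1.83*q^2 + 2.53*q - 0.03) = -0.6771*q^5 - 2.5282*q^4 - 9.327*q^3 - 15.7152*q^2 - 8.0043*q + 0.0963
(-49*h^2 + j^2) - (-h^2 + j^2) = -48*h^2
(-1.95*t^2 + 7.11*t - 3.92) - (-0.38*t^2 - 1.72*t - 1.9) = -1.57*t^2 + 8.83*t - 2.02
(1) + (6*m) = 6*m + 1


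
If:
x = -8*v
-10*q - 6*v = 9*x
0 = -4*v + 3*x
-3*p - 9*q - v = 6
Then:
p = -2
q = 0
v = 0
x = 0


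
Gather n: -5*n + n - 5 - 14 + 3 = -4*n - 16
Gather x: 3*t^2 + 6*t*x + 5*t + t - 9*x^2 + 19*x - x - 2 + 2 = 3*t^2 + 6*t - 9*x^2 + x*(6*t + 18)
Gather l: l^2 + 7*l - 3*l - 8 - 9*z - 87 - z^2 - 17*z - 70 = l^2 + 4*l - z^2 - 26*z - 165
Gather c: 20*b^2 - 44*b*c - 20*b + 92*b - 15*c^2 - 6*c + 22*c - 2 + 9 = 20*b^2 + 72*b - 15*c^2 + c*(16 - 44*b) + 7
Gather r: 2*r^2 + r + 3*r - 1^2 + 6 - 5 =2*r^2 + 4*r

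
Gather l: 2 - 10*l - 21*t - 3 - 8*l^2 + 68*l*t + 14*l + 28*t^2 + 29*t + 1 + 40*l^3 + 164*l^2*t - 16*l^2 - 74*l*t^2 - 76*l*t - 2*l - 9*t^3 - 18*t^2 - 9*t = 40*l^3 + l^2*(164*t - 24) + l*(-74*t^2 - 8*t + 2) - 9*t^3 + 10*t^2 - t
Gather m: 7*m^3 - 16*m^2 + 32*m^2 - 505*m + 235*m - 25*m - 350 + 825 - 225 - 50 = 7*m^3 + 16*m^2 - 295*m + 200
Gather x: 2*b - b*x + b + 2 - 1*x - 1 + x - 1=-b*x + 3*b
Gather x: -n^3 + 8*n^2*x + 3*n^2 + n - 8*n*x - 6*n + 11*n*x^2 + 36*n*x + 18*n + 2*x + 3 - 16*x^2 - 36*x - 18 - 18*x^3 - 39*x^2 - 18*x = -n^3 + 3*n^2 + 13*n - 18*x^3 + x^2*(11*n - 55) + x*(8*n^2 + 28*n - 52) - 15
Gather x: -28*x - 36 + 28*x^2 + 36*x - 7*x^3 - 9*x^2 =-7*x^3 + 19*x^2 + 8*x - 36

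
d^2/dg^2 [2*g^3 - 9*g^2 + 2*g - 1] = 12*g - 18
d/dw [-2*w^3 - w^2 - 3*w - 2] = -6*w^2 - 2*w - 3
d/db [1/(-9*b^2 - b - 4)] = (18*b + 1)/(9*b^2 + b + 4)^2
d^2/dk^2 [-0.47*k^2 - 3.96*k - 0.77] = -0.940000000000000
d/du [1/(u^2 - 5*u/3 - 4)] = 3*(5 - 6*u)/(-3*u^2 + 5*u + 12)^2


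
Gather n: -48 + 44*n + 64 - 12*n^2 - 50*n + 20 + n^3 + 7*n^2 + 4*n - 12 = n^3 - 5*n^2 - 2*n + 24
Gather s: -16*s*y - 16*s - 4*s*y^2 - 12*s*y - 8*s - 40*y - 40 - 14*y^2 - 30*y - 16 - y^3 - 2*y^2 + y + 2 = s*(-4*y^2 - 28*y - 24) - y^3 - 16*y^2 - 69*y - 54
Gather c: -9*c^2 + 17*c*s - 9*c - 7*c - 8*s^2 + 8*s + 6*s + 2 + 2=-9*c^2 + c*(17*s - 16) - 8*s^2 + 14*s + 4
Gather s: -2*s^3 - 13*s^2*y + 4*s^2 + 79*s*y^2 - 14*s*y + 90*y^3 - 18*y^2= -2*s^3 + s^2*(4 - 13*y) + s*(79*y^2 - 14*y) + 90*y^3 - 18*y^2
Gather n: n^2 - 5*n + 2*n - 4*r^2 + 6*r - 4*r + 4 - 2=n^2 - 3*n - 4*r^2 + 2*r + 2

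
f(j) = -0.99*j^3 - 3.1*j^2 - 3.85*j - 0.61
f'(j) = -2.97*j^2 - 6.2*j - 3.85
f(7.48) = -617.18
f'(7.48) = -216.40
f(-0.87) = 1.05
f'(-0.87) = -0.70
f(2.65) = -51.01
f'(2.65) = -41.14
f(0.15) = -1.26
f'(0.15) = -4.85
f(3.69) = -106.77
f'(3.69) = -67.17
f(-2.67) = 6.41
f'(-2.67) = -8.47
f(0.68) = -4.97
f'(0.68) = -9.44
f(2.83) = -58.77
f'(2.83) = -45.18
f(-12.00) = 1309.91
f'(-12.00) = -357.13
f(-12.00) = 1309.91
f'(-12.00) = -357.13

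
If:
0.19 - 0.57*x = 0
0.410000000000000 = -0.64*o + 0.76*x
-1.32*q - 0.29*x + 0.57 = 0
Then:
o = -0.24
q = 0.36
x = 0.33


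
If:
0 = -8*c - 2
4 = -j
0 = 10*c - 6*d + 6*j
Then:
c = -1/4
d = -53/12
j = -4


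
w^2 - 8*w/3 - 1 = (w - 3)*(w + 1/3)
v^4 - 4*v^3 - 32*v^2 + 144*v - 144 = (v - 6)*(v - 2)^2*(v + 6)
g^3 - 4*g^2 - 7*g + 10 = (g - 5)*(g - 1)*(g + 2)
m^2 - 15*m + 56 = (m - 8)*(m - 7)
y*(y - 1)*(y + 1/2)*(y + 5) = y^4 + 9*y^3/2 - 3*y^2 - 5*y/2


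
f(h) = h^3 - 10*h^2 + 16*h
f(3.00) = -15.00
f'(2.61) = -15.76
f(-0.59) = -13.13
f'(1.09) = -2.24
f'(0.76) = 2.53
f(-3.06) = -171.25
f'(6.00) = 4.00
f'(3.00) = -17.00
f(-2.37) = -107.40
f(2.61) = -8.58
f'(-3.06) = 105.29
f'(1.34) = -5.41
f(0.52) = 5.76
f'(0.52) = 6.41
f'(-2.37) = 80.25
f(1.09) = 6.85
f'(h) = 3*h^2 - 20*h + 16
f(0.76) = 6.82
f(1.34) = 5.89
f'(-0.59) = 28.84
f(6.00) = -48.00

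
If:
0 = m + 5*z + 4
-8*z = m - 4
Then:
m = -52/3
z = 8/3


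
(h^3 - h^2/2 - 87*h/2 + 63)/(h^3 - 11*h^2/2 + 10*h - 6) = (h^2 + h - 42)/(h^2 - 4*h + 4)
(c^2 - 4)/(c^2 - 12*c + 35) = (c^2 - 4)/(c^2 - 12*c + 35)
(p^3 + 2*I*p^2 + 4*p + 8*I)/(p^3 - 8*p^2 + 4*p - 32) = (p + 2*I)/(p - 8)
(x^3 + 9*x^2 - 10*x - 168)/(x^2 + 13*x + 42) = x - 4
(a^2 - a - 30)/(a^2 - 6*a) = (a + 5)/a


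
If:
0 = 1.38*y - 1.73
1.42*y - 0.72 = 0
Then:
No Solution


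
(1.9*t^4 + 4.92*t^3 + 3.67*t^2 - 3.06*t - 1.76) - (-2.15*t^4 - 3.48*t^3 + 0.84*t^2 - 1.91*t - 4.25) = 4.05*t^4 + 8.4*t^3 + 2.83*t^2 - 1.15*t + 2.49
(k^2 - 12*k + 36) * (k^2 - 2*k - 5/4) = k^4 - 14*k^3 + 235*k^2/4 - 57*k - 45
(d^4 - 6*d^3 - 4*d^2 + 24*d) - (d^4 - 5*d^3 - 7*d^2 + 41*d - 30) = -d^3 + 3*d^2 - 17*d + 30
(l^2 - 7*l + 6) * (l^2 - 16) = l^4 - 7*l^3 - 10*l^2 + 112*l - 96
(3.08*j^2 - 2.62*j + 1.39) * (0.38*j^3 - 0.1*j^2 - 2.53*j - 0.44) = 1.1704*j^5 - 1.3036*j^4 - 7.0022*j^3 + 5.1344*j^2 - 2.3639*j - 0.6116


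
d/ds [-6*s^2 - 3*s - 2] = -12*s - 3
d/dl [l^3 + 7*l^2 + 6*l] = 3*l^2 + 14*l + 6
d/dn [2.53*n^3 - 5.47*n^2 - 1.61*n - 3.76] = 7.59*n^2 - 10.94*n - 1.61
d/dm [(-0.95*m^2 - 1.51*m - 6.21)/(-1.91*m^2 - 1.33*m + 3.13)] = (-1.6206*m^2 - 29.6692*m - 12.9856)/(3.6481*m^4 + 5.0806*m^3 - 10.1877*m^2 - 8.3258*m + 9.7969)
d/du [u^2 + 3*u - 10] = 2*u + 3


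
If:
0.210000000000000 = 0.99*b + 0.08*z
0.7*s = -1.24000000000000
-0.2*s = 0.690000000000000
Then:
No Solution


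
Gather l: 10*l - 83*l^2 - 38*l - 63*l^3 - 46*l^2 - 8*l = -63*l^3 - 129*l^2 - 36*l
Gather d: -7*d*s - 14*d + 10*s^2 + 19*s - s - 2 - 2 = d*(-7*s - 14) + 10*s^2 + 18*s - 4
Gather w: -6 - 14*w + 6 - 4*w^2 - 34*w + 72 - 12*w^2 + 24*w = -16*w^2 - 24*w + 72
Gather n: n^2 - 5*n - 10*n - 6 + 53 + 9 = n^2 - 15*n + 56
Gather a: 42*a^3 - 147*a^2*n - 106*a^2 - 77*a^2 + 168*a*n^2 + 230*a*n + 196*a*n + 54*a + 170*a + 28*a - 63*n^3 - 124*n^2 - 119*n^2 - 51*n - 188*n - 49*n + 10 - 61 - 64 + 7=42*a^3 + a^2*(-147*n - 183) + a*(168*n^2 + 426*n + 252) - 63*n^3 - 243*n^2 - 288*n - 108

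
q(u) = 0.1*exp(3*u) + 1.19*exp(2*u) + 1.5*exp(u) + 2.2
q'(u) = 0.3*exp(3*u) + 2.38*exp(2*u) + 1.5*exp(u)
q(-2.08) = 2.41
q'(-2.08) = 0.23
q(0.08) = 5.35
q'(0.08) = 4.80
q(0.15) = 5.71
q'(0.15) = 5.43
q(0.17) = 5.82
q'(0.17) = 5.62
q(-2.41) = 2.34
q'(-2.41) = 0.15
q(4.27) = 42782.52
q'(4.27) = 122039.14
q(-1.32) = 2.69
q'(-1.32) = 0.58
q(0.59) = 9.37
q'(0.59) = 12.21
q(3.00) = 1322.72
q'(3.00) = 3421.21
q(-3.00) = 2.28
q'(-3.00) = 0.08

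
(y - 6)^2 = y^2 - 12*y + 36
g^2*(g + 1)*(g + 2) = g^4 + 3*g^3 + 2*g^2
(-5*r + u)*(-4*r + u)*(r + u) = 20*r^3 + 11*r^2*u - 8*r*u^2 + u^3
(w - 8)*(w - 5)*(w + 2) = w^3 - 11*w^2 + 14*w + 80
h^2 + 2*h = h*(h + 2)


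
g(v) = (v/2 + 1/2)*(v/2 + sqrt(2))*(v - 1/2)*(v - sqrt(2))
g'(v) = (v/2 + 1/2)*(v/2 + sqrt(2))*(v - 1/2) + (v/2 + 1/2)*(v/2 + sqrt(2))*(v - sqrt(2)) + (v/2 + 1/2)*(v - 1/2)*(v - sqrt(2))/2 + (v/2 + sqrt(2))*(v - 1/2)*(v - sqrt(2))/2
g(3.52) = 45.62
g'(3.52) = 54.05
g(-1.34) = -0.64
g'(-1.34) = 2.04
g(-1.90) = -1.66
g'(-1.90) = 1.25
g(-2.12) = -1.84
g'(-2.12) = 0.27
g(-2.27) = -1.81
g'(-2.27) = -0.67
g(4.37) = 110.54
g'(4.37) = 101.91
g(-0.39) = 0.60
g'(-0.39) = 0.22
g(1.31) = -0.20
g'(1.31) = 1.55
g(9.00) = 1906.72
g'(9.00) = 827.54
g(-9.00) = 1221.17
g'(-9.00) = -596.32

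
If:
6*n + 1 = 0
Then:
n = -1/6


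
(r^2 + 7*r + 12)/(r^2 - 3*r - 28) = (r + 3)/(r - 7)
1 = 1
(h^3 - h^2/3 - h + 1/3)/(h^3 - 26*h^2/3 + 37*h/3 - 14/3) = (3*h^2 + 2*h - 1)/(3*h^2 - 23*h + 14)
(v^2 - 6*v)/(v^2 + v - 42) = v/(v + 7)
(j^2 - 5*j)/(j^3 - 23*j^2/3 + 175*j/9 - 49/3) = 9*j*(j - 5)/(9*j^3 - 69*j^2 + 175*j - 147)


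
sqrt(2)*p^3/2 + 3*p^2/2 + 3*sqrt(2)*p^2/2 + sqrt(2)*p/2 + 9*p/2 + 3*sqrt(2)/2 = (p + 3)*(p + sqrt(2))*(sqrt(2)*p/2 + 1/2)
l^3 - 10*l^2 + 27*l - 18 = (l - 6)*(l - 3)*(l - 1)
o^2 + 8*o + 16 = (o + 4)^2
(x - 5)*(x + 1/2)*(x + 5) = x^3 + x^2/2 - 25*x - 25/2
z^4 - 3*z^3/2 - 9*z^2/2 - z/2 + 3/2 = (z - 3)*(z - 1/2)*(z + 1)^2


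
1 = 1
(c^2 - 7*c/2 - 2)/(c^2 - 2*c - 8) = (c + 1/2)/(c + 2)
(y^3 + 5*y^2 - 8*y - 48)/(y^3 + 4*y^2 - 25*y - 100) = (y^2 + y - 12)/(y^2 - 25)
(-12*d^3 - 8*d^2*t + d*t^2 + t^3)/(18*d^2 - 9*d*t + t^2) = (4*d^2 + 4*d*t + t^2)/(-6*d + t)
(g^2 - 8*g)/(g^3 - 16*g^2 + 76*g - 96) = g/(g^2 - 8*g + 12)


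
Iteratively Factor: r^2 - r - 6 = (r + 2)*(r - 3)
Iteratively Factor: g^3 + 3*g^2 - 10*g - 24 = (g - 3)*(g^2 + 6*g + 8) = (g - 3)*(g + 4)*(g + 2)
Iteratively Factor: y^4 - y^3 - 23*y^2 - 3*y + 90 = (y - 2)*(y^3 + y^2 - 21*y - 45) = (y - 5)*(y - 2)*(y^2 + 6*y + 9) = (y - 5)*(y - 2)*(y + 3)*(y + 3)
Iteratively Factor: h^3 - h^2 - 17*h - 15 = (h - 5)*(h^2 + 4*h + 3) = (h - 5)*(h + 3)*(h + 1)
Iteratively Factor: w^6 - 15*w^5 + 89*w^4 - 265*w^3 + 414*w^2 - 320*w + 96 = (w - 1)*(w^5 - 14*w^4 + 75*w^3 - 190*w^2 + 224*w - 96) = (w - 4)*(w - 1)*(w^4 - 10*w^3 + 35*w^2 - 50*w + 24) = (w - 4)*(w - 2)*(w - 1)*(w^3 - 8*w^2 + 19*w - 12) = (w - 4)^2*(w - 2)*(w - 1)*(w^2 - 4*w + 3) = (w - 4)^2*(w - 3)*(w - 2)*(w - 1)*(w - 1)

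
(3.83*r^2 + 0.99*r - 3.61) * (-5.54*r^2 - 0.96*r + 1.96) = -21.2182*r^4 - 9.1614*r^3 + 26.5558*r^2 + 5.406*r - 7.0756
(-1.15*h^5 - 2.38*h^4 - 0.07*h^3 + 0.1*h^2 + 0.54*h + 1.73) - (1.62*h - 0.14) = -1.15*h^5 - 2.38*h^4 - 0.07*h^3 + 0.1*h^2 - 1.08*h + 1.87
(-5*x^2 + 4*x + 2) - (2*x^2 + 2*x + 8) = -7*x^2 + 2*x - 6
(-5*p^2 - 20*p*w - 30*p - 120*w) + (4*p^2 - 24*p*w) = -p^2 - 44*p*w - 30*p - 120*w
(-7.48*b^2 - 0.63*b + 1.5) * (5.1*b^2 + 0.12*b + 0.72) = -38.148*b^4 - 4.1106*b^3 + 2.1888*b^2 - 0.2736*b + 1.08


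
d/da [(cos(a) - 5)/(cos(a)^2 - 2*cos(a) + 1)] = (cos(a) - 9)*sin(a)/(cos(a) - 1)^3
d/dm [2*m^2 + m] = 4*m + 1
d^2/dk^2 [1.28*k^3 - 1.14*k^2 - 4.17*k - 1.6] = 7.68*k - 2.28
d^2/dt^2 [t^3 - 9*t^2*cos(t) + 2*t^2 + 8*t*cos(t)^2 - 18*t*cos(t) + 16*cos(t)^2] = 9*t^2*cos(t) + 36*t*sin(t) + 18*t*cos(t) - 16*t*cos(2*t) + 6*t + 36*sin(t) - 16*sin(2*t) - 18*cos(t) - 32*cos(2*t) + 4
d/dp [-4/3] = 0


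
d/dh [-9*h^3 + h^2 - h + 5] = -27*h^2 + 2*h - 1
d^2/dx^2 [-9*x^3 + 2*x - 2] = -54*x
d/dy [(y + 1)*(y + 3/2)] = 2*y + 5/2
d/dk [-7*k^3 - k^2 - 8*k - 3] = -21*k^2 - 2*k - 8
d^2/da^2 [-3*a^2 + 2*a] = -6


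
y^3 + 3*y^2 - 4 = (y - 1)*(y + 2)^2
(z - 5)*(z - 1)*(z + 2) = z^3 - 4*z^2 - 7*z + 10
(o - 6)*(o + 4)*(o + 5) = o^3 + 3*o^2 - 34*o - 120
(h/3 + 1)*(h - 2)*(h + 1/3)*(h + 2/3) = h^4/3 + 2*h^3/3 - 43*h^2/27 - 52*h/27 - 4/9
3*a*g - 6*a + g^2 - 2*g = (3*a + g)*(g - 2)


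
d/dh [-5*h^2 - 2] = -10*h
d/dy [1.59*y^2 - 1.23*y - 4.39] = 3.18*y - 1.23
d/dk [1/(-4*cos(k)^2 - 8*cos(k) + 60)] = -(cos(k) + 1)*sin(k)/(2*(cos(k)^2 + 2*cos(k) - 15)^2)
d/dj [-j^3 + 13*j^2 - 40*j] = -3*j^2 + 26*j - 40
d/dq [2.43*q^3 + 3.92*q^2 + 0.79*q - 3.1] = 7.29*q^2 + 7.84*q + 0.79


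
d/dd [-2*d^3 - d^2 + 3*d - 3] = -6*d^2 - 2*d + 3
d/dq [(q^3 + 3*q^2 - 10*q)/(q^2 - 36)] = (q^4 - 98*q^2 - 216*q + 360)/(q^4 - 72*q^2 + 1296)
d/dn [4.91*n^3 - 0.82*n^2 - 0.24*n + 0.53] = 14.73*n^2 - 1.64*n - 0.24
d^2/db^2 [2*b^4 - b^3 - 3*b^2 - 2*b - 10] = 24*b^2 - 6*b - 6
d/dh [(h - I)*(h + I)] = 2*h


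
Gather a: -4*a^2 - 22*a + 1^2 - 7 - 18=-4*a^2 - 22*a - 24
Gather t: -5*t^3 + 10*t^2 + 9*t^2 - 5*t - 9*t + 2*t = -5*t^3 + 19*t^2 - 12*t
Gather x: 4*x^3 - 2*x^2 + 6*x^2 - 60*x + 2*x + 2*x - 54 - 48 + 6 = 4*x^3 + 4*x^2 - 56*x - 96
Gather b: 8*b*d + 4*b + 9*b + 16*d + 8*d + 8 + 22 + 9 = b*(8*d + 13) + 24*d + 39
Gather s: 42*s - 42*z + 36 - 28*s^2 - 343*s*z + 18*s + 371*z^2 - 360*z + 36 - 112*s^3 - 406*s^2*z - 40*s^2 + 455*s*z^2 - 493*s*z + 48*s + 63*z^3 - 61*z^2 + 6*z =-112*s^3 + s^2*(-406*z - 68) + s*(455*z^2 - 836*z + 108) + 63*z^3 + 310*z^2 - 396*z + 72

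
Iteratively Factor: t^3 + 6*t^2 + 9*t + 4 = (t + 1)*(t^2 + 5*t + 4) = (t + 1)*(t + 4)*(t + 1)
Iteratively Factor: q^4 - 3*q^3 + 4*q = (q)*(q^3 - 3*q^2 + 4) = q*(q + 1)*(q^2 - 4*q + 4) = q*(q - 2)*(q + 1)*(q - 2)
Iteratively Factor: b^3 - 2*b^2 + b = (b - 1)*(b^2 - b) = b*(b - 1)*(b - 1)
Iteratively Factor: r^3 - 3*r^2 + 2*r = (r - 2)*(r^2 - r) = r*(r - 2)*(r - 1)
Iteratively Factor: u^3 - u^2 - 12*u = (u + 3)*(u^2 - 4*u) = (u - 4)*(u + 3)*(u)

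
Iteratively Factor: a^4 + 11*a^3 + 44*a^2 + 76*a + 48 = (a + 2)*(a^3 + 9*a^2 + 26*a + 24) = (a + 2)*(a + 3)*(a^2 + 6*a + 8) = (a + 2)*(a + 3)*(a + 4)*(a + 2)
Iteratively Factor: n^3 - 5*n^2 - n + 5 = (n + 1)*(n^2 - 6*n + 5) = (n - 5)*(n + 1)*(n - 1)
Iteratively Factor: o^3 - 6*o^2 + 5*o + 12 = (o - 3)*(o^2 - 3*o - 4) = (o - 4)*(o - 3)*(o + 1)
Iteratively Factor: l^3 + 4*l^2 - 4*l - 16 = (l + 4)*(l^2 - 4) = (l - 2)*(l + 4)*(l + 2)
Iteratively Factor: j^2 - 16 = (j - 4)*(j + 4)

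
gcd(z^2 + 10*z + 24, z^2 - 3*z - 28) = z + 4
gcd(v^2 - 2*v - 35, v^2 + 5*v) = v + 5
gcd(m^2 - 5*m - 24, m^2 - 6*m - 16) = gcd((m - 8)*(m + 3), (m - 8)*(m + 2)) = m - 8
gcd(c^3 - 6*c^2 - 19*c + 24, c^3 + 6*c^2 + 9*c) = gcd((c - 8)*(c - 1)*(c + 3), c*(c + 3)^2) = c + 3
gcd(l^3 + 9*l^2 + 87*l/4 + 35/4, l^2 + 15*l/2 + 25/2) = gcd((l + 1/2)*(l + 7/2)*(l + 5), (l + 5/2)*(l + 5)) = l + 5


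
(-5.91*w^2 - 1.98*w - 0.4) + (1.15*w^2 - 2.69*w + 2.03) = -4.76*w^2 - 4.67*w + 1.63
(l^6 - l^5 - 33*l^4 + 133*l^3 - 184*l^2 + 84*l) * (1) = l^6 - l^5 - 33*l^4 + 133*l^3 - 184*l^2 + 84*l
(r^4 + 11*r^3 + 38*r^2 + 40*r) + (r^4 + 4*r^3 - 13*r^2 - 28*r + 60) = 2*r^4 + 15*r^3 + 25*r^2 + 12*r + 60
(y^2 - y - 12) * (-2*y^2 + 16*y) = -2*y^4 + 18*y^3 + 8*y^2 - 192*y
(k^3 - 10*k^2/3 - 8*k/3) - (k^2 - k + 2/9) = k^3 - 13*k^2/3 - 5*k/3 - 2/9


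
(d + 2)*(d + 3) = d^2 + 5*d + 6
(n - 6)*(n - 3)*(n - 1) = n^3 - 10*n^2 + 27*n - 18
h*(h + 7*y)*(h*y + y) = h^3*y + 7*h^2*y^2 + h^2*y + 7*h*y^2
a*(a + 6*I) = a^2 + 6*I*a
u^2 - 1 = (u - 1)*(u + 1)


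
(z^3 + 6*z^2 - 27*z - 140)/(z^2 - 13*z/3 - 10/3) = 3*(z^2 + 11*z + 28)/(3*z + 2)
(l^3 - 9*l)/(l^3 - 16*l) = (l^2 - 9)/(l^2 - 16)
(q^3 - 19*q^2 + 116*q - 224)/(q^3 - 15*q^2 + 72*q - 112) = (q - 8)/(q - 4)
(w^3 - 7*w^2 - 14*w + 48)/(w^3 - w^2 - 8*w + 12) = (w - 8)/(w - 2)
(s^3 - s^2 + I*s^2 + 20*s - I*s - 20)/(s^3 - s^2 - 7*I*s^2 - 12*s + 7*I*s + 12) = (s + 5*I)/(s - 3*I)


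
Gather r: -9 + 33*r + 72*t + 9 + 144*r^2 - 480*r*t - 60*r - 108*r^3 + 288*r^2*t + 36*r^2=-108*r^3 + r^2*(288*t + 180) + r*(-480*t - 27) + 72*t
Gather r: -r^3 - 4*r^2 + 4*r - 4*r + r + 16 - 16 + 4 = -r^3 - 4*r^2 + r + 4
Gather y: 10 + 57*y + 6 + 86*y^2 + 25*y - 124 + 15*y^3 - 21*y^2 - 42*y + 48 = 15*y^3 + 65*y^2 + 40*y - 60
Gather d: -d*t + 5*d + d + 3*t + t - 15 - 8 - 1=d*(6 - t) + 4*t - 24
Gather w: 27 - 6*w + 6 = 33 - 6*w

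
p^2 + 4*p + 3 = (p + 1)*(p + 3)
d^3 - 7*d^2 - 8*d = d*(d - 8)*(d + 1)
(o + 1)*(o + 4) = o^2 + 5*o + 4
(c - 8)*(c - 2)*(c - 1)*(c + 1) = c^4 - 10*c^3 + 15*c^2 + 10*c - 16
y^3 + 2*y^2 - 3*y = y*(y - 1)*(y + 3)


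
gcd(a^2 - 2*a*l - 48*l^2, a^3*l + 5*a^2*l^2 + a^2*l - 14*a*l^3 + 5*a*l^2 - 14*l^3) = 1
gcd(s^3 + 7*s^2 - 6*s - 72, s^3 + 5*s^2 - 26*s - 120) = s^2 + 10*s + 24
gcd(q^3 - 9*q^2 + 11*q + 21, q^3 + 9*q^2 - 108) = q - 3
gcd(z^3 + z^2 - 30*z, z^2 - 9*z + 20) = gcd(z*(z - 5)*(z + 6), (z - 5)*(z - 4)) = z - 5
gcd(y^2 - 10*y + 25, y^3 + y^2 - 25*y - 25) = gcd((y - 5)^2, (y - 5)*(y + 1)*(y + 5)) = y - 5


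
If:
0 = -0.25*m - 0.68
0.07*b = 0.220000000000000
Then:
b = 3.14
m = -2.72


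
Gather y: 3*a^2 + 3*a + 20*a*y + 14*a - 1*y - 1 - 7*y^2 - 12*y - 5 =3*a^2 + 17*a - 7*y^2 + y*(20*a - 13) - 6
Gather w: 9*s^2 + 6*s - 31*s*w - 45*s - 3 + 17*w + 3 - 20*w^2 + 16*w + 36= 9*s^2 - 39*s - 20*w^2 + w*(33 - 31*s) + 36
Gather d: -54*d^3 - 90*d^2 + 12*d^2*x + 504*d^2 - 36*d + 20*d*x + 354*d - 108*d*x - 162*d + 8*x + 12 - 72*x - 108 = -54*d^3 + d^2*(12*x + 414) + d*(156 - 88*x) - 64*x - 96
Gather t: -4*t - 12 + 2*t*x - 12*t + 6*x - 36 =t*(2*x - 16) + 6*x - 48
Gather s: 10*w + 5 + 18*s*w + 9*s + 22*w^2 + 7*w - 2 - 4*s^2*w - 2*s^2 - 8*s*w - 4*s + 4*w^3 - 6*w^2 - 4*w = s^2*(-4*w - 2) + s*(10*w + 5) + 4*w^3 + 16*w^2 + 13*w + 3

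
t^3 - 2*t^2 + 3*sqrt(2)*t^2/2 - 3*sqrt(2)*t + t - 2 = (t - 2)*(t + sqrt(2)/2)*(t + sqrt(2))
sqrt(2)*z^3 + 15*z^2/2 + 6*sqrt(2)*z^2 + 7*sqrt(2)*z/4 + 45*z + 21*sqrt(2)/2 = (z + 6)*(z + 7*sqrt(2)/2)*(sqrt(2)*z + 1/2)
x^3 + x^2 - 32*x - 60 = (x - 6)*(x + 2)*(x + 5)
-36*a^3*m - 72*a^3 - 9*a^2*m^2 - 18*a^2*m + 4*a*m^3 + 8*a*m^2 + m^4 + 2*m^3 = (-3*a + m)*(3*a + m)*(4*a + m)*(m + 2)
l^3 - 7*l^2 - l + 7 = (l - 7)*(l - 1)*(l + 1)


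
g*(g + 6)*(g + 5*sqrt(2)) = g^3 + 6*g^2 + 5*sqrt(2)*g^2 + 30*sqrt(2)*g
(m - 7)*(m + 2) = m^2 - 5*m - 14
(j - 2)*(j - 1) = j^2 - 3*j + 2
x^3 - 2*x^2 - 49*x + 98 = (x - 7)*(x - 2)*(x + 7)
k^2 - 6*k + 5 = (k - 5)*(k - 1)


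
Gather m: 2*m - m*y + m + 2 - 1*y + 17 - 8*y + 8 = m*(3 - y) - 9*y + 27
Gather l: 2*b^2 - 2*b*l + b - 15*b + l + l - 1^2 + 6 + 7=2*b^2 - 14*b + l*(2 - 2*b) + 12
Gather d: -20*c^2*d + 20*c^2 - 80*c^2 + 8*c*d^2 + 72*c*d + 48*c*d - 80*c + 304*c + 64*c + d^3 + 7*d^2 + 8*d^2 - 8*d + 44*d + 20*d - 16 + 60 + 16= -60*c^2 + 288*c + d^3 + d^2*(8*c + 15) + d*(-20*c^2 + 120*c + 56) + 60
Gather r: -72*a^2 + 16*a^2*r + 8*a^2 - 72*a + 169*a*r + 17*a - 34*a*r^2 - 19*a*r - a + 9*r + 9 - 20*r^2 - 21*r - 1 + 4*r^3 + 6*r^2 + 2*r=-64*a^2 - 56*a + 4*r^3 + r^2*(-34*a - 14) + r*(16*a^2 + 150*a - 10) + 8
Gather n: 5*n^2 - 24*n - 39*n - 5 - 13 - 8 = 5*n^2 - 63*n - 26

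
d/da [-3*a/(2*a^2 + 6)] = 3*(a^2 - 3)/(2*(a^2 + 3)^2)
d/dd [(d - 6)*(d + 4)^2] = (d + 4)*(3*d - 8)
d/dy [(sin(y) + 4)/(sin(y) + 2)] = -2*cos(y)/(sin(y) + 2)^2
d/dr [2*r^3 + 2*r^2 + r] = 6*r^2 + 4*r + 1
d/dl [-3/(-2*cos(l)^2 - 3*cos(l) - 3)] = 3*(4*cos(l) + 3)*sin(l)/(3*cos(l) + cos(2*l) + 4)^2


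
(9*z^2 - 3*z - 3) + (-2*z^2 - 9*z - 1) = 7*z^2 - 12*z - 4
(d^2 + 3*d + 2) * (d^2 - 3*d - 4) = d^4 - 11*d^2 - 18*d - 8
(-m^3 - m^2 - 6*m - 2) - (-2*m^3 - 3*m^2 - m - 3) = m^3 + 2*m^2 - 5*m + 1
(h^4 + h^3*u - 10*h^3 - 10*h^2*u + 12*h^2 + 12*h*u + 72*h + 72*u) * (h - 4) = h^5 + h^4*u - 14*h^4 - 14*h^3*u + 52*h^3 + 52*h^2*u + 24*h^2 + 24*h*u - 288*h - 288*u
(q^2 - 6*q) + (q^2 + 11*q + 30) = 2*q^2 + 5*q + 30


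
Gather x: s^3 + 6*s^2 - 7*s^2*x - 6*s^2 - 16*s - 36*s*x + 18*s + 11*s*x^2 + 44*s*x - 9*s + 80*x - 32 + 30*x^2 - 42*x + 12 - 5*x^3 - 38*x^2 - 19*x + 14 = s^3 - 7*s - 5*x^3 + x^2*(11*s - 8) + x*(-7*s^2 + 8*s + 19) - 6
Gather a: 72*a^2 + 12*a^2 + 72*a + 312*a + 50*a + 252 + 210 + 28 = 84*a^2 + 434*a + 490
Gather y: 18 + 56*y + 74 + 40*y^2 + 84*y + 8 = 40*y^2 + 140*y + 100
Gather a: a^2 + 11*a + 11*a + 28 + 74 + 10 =a^2 + 22*a + 112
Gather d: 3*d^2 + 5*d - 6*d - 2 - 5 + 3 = 3*d^2 - d - 4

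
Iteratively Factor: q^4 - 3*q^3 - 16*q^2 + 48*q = (q)*(q^3 - 3*q^2 - 16*q + 48) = q*(q - 3)*(q^2 - 16) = q*(q - 3)*(q + 4)*(q - 4)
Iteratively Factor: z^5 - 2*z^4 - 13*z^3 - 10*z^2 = (z)*(z^4 - 2*z^3 - 13*z^2 - 10*z) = z^2*(z^3 - 2*z^2 - 13*z - 10) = z^2*(z + 1)*(z^2 - 3*z - 10) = z^2*(z - 5)*(z + 1)*(z + 2)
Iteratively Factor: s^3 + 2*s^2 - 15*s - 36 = (s - 4)*(s^2 + 6*s + 9) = (s - 4)*(s + 3)*(s + 3)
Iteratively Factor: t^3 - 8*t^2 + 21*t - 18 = (t - 3)*(t^2 - 5*t + 6) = (t - 3)^2*(t - 2)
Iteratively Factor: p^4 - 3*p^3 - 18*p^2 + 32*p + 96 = (p + 2)*(p^3 - 5*p^2 - 8*p + 48) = (p + 2)*(p + 3)*(p^2 - 8*p + 16) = (p - 4)*(p + 2)*(p + 3)*(p - 4)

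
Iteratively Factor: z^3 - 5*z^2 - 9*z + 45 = (z + 3)*(z^2 - 8*z + 15) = (z - 3)*(z + 3)*(z - 5)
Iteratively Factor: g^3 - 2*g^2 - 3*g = (g + 1)*(g^2 - 3*g) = (g - 3)*(g + 1)*(g)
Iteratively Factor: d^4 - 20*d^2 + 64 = (d - 2)*(d^3 + 2*d^2 - 16*d - 32) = (d - 2)*(d + 2)*(d^2 - 16) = (d - 2)*(d + 2)*(d + 4)*(d - 4)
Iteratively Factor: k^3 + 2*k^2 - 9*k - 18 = (k - 3)*(k^2 + 5*k + 6) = (k - 3)*(k + 3)*(k + 2)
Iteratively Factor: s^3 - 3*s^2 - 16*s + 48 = (s - 4)*(s^2 + s - 12) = (s - 4)*(s + 4)*(s - 3)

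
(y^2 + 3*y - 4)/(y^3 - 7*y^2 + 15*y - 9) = (y + 4)/(y^2 - 6*y + 9)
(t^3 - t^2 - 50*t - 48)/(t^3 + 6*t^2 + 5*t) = (t^2 - 2*t - 48)/(t*(t + 5))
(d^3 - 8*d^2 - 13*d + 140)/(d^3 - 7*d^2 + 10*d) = (d^2 - 3*d - 28)/(d*(d - 2))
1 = 1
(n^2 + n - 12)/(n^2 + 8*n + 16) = (n - 3)/(n + 4)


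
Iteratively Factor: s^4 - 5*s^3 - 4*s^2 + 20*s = (s - 5)*(s^3 - 4*s) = s*(s - 5)*(s^2 - 4) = s*(s - 5)*(s - 2)*(s + 2)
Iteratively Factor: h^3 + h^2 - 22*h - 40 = (h + 2)*(h^2 - h - 20) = (h - 5)*(h + 2)*(h + 4)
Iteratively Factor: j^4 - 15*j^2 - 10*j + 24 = (j - 1)*(j^3 + j^2 - 14*j - 24) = (j - 1)*(j + 3)*(j^2 - 2*j - 8) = (j - 1)*(j + 2)*(j + 3)*(j - 4)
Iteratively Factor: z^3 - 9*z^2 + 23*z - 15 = (z - 3)*(z^2 - 6*z + 5) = (z - 3)*(z - 1)*(z - 5)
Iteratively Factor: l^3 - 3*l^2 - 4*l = (l - 4)*(l^2 + l) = l*(l - 4)*(l + 1)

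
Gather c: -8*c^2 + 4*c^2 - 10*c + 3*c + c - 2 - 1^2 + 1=-4*c^2 - 6*c - 2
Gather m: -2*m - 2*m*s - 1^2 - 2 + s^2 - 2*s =m*(-2*s - 2) + s^2 - 2*s - 3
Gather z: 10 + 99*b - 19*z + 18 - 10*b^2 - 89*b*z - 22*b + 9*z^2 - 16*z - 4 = -10*b^2 + 77*b + 9*z^2 + z*(-89*b - 35) + 24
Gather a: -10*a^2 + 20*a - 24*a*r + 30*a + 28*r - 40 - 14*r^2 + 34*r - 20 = -10*a^2 + a*(50 - 24*r) - 14*r^2 + 62*r - 60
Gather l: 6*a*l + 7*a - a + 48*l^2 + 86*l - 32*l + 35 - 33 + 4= 6*a + 48*l^2 + l*(6*a + 54) + 6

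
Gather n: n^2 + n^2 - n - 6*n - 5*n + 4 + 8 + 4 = 2*n^2 - 12*n + 16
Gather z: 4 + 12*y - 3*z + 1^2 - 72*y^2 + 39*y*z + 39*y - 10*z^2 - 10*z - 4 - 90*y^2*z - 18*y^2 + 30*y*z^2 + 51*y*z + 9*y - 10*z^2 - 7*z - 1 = -90*y^2 + 60*y + z^2*(30*y - 20) + z*(-90*y^2 + 90*y - 20)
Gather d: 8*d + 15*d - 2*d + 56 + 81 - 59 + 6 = 21*d + 84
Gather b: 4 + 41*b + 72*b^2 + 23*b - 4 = 72*b^2 + 64*b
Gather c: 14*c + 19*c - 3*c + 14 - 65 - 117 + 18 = 30*c - 150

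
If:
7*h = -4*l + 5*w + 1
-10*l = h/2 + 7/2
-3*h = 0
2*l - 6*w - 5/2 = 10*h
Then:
No Solution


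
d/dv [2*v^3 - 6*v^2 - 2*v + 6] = 6*v^2 - 12*v - 2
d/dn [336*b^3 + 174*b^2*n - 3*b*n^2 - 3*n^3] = 174*b^2 - 6*b*n - 9*n^2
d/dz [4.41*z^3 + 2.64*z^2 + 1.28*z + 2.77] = 13.23*z^2 + 5.28*z + 1.28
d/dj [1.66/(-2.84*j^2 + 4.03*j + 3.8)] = (9.4288*j - 6.6898)/(-2.84*j^2 + 4.03*j + 3.8)^2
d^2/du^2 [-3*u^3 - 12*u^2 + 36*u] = -18*u - 24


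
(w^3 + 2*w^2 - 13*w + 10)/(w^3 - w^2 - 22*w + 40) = (w - 1)/(w - 4)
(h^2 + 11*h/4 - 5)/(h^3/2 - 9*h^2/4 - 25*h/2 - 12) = (-4*h^2 - 11*h + 20)/(-2*h^3 + 9*h^2 + 50*h + 48)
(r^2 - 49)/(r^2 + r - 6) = (r^2 - 49)/(r^2 + r - 6)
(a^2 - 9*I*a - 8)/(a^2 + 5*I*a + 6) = (a - 8*I)/(a + 6*I)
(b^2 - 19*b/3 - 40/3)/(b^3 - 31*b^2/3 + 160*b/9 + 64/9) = 3*(3*b + 5)/(9*b^2 - 21*b - 8)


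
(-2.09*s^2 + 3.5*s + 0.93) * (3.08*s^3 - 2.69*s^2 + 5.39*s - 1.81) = -6.4372*s^5 + 16.4021*s^4 - 17.8157*s^3 + 20.1462*s^2 - 1.3223*s - 1.6833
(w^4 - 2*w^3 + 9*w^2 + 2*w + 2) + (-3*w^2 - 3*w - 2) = w^4 - 2*w^3 + 6*w^2 - w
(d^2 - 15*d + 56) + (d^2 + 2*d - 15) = 2*d^2 - 13*d + 41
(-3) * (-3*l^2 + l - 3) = 9*l^2 - 3*l + 9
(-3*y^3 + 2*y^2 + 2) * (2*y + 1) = -6*y^4 + y^3 + 2*y^2 + 4*y + 2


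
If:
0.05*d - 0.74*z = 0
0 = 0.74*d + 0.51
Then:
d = -0.69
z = -0.05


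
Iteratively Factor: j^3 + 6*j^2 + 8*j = (j + 2)*(j^2 + 4*j) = j*(j + 2)*(j + 4)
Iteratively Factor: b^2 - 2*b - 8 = (b - 4)*(b + 2)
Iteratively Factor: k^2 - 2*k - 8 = (k - 4)*(k + 2)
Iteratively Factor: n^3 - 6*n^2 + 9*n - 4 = (n - 1)*(n^2 - 5*n + 4) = (n - 1)^2*(n - 4)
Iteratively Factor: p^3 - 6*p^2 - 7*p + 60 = (p - 5)*(p^2 - p - 12) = (p - 5)*(p + 3)*(p - 4)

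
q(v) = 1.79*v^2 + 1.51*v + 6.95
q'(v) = 3.58*v + 1.51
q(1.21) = 11.40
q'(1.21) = 5.84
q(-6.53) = 73.42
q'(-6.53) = -21.87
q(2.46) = 21.50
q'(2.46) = 10.32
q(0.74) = 9.05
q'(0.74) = 4.16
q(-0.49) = 6.64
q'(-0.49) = -0.24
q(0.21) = 7.35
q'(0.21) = 2.26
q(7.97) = 132.69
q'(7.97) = 30.04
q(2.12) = 18.20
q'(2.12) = 9.10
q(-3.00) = 18.53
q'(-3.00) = -9.23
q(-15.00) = 387.05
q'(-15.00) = -52.19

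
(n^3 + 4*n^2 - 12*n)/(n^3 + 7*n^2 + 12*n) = (n^2 + 4*n - 12)/(n^2 + 7*n + 12)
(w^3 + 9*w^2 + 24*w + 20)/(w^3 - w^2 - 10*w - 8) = (w^2 + 7*w + 10)/(w^2 - 3*w - 4)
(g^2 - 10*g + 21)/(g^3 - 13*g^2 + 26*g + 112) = (g - 3)/(g^2 - 6*g - 16)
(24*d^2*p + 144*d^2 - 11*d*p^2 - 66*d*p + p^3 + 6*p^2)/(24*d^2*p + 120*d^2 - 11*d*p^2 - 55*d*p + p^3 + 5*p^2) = (p + 6)/(p + 5)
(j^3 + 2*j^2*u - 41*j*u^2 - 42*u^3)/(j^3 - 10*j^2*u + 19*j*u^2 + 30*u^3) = (-j - 7*u)/(-j + 5*u)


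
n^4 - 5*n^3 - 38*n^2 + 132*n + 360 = (n - 6)^2*(n + 2)*(n + 5)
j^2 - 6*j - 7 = (j - 7)*(j + 1)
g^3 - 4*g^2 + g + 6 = (g - 3)*(g - 2)*(g + 1)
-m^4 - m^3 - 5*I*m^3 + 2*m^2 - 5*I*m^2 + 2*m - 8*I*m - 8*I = (m + 2*I)*(m + 4*I)*(I*m + 1)*(I*m + I)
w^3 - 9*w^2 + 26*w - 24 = (w - 4)*(w - 3)*(w - 2)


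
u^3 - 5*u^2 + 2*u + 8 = (u - 4)*(u - 2)*(u + 1)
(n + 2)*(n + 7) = n^2 + 9*n + 14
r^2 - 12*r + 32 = (r - 8)*(r - 4)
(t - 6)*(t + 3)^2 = t^3 - 27*t - 54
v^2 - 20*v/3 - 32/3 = (v - 8)*(v + 4/3)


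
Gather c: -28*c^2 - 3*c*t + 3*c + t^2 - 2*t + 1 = -28*c^2 + c*(3 - 3*t) + t^2 - 2*t + 1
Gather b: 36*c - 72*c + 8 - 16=-36*c - 8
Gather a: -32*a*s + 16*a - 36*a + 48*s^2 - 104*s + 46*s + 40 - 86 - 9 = a*(-32*s - 20) + 48*s^2 - 58*s - 55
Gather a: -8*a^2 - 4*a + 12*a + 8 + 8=-8*a^2 + 8*a + 16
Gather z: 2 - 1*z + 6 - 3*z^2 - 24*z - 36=-3*z^2 - 25*z - 28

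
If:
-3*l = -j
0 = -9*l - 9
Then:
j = -3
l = -1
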